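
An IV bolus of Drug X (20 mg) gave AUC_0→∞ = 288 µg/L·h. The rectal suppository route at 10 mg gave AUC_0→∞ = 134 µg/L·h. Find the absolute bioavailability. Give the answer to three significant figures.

F = 0.931

F = (AUC_ev / D_ev) / (AUC_iv / D_iv)
  = (134/10) / (288/20)
  = 13.4 / 14.4 = 0.9306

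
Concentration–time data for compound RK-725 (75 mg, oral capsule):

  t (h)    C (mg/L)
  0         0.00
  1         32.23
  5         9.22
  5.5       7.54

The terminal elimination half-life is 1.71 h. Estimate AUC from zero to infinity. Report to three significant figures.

AUC = 122 mg/L·h

Trapezoidal AUC_0→5.5:
  [0→1]: (0.00+32.23)/2 × 1 = 16.115
  [1→5]: (32.23+9.22)/2 × 4 = 82.9
  [5→5.5]: (9.22+7.54)/2 × 0.5 = 4.19
  Sum = 103.205 mg/L·h
k_e = ln2 / t½ = 0.693147 / 1.71 = 0.4053 h^-1
Extrapolated tail: C_last / k_e = 7.54 / 0.4053 = 18.604
AUC_0→∞ = 103.205 + 18.604 = 121.809 mg/L·h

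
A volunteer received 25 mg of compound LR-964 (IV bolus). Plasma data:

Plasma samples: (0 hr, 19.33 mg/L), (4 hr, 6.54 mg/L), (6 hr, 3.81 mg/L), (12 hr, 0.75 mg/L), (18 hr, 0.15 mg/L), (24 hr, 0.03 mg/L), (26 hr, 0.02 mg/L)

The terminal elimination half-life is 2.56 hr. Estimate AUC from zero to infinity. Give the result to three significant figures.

AUC = 79.1 mg/L·hr

Trapezoidal AUC_0→26:
  [0→4]: (19.33+6.54)/2 × 4 = 51.74
  [4→6]: (6.54+3.81)/2 × 2 = 10.35
  [6→12]: (3.81+0.75)/2 × 6 = 13.68
  [12→18]: (0.75+0.15)/2 × 6 = 2.7
  [18→24]: (0.15+0.03)/2 × 6 = 0.54
  [24→26]: (0.03+0.02)/2 × 2 = 0.05
  Sum = 79.06 mg/L·hr
k_e = ln2 / t½ = 0.693147 / 2.56 = 0.2708 hr^-1
Extrapolated tail: C_last / k_e = 0.02 / 0.2708 = 0.074
AUC_0→∞ = 79.06 + 0.074 = 79.134 mg/L·hr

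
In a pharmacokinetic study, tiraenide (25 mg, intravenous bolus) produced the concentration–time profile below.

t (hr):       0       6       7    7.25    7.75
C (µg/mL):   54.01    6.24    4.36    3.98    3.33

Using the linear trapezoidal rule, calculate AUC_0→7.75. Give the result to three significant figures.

Trapezoidal AUC_0→7.75:
  [0→6]: (54.01+6.24)/2 × 6 = 180.75
  [6→7]: (6.24+4.36)/2 × 1 = 5.3
  [7→7.25]: (4.36+3.98)/2 × 0.25 = 1.0425
  [7.25→7.75]: (3.98+3.33)/2 × 0.5 = 1.8275
  Sum = 188.92 µg/mL·hr

AUC = 189 µg/mL·hr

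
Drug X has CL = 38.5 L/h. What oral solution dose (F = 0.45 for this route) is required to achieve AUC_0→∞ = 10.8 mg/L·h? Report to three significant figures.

Dose = CL × AUC_0→∞ / F
     = 38.5 × 10.8 / 0.45 = 924 mg

Dose = 924 mg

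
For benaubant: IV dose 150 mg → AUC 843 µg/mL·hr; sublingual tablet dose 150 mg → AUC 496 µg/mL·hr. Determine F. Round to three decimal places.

F = 0.588

F = (AUC_ev / D_ev) / (AUC_iv / D_iv)
  = (496/150) / (843/150)
  = 3.30667 / 5.62 = 0.5884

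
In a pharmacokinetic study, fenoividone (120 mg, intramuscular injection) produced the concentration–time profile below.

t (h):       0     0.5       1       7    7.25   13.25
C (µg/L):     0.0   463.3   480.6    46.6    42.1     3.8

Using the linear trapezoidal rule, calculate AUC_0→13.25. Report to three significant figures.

AUC = 2080 µg/L·h

Trapezoidal AUC_0→13.25:
  [0→0.5]: (0.0+463.3)/2 × 0.5 = 115.825
  [0.5→1]: (463.3+480.6)/2 × 0.5 = 235.975
  [1→7]: (480.6+46.6)/2 × 6 = 1581.6
  [7→7.25]: (46.6+42.1)/2 × 0.25 = 11.0875
  [7.25→13.25]: (42.1+3.8)/2 × 6 = 137.7
  Sum = 2082.1875 µg/L·h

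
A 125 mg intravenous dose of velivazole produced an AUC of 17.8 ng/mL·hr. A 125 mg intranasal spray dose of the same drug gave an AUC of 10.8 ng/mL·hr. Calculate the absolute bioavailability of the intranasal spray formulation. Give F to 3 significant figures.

F = 0.607

F = (AUC_ev / D_ev) / (AUC_iv / D_iv)
  = (10.8/125) / (17.8/125)
  = 0.0864 / 0.1424 = 0.6067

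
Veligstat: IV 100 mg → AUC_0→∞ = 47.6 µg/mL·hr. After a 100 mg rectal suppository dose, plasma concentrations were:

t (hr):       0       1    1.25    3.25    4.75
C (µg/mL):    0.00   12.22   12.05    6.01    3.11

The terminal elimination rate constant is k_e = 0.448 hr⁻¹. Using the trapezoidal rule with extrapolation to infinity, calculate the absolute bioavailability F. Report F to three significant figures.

Trapezoidal AUC_0→4.75 (rectal suppository):
  [0→1]: (0.00+12.22)/2 × 1 = 6.11
  [1→1.25]: (12.22+12.05)/2 × 0.25 = 3.03375
  [1.25→3.25]: (12.05+6.01)/2 × 2 = 18.06
  [3.25→4.75]: (6.01+3.11)/2 × 1.5 = 6.84
  Sum = 34.04375 µg/mL·hr
Tail: C_last/k_e = 3.11/0.448 = 6.942
AUC_0→∞ (rectal suppository) = 34.04375 + 6.942 = 40.98575 µg/mL·hr
F = (AUC_ev/D_ev)/(AUC_iv/D_iv) = (40.98575/100)/(47.6/100) = 0.4098575/0.476 = 0.8610

F = 0.861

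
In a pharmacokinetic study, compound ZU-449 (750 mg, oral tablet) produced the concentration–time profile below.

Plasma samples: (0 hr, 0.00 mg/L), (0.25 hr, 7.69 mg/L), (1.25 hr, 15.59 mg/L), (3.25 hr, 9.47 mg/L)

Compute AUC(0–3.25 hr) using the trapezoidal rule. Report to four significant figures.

Trapezoidal AUC_0→3.25:
  [0→0.25]: (0.00+7.69)/2 × 0.25 = 0.96125
  [0.25→1.25]: (7.69+15.59)/2 × 1 = 11.64
  [1.25→3.25]: (15.59+9.47)/2 × 2 = 25.06
  Sum = 37.66125 mg/L·hr

AUC = 37.66 mg/L·hr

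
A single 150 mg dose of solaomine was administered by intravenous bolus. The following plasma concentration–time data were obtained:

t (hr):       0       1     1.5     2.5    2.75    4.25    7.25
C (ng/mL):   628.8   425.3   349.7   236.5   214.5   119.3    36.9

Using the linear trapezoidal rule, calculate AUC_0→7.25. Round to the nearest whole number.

AUC = 1555 ng/mL·hr

Trapezoidal AUC_0→7.25:
  [0→1]: (628.8+425.3)/2 × 1 = 527.05
  [1→1.5]: (425.3+349.7)/2 × 0.5 = 193.75
  [1.5→2.5]: (349.7+236.5)/2 × 1 = 293.1
  [2.5→2.75]: (236.5+214.5)/2 × 0.25 = 56.375
  [2.75→4.25]: (214.5+119.3)/2 × 1.5 = 250.35
  [4.25→7.25]: (119.3+36.9)/2 × 3 = 234.3
  Sum = 1554.925 ng/mL·hr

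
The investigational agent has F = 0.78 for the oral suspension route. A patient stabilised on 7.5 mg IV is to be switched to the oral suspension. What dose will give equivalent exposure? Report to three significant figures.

D_oral = 9.62 mg

For equal systemic exposure: F × D_ev = D_iv
D_ev = D_iv / F = 7.5 / 0.78 = 9.61538 mg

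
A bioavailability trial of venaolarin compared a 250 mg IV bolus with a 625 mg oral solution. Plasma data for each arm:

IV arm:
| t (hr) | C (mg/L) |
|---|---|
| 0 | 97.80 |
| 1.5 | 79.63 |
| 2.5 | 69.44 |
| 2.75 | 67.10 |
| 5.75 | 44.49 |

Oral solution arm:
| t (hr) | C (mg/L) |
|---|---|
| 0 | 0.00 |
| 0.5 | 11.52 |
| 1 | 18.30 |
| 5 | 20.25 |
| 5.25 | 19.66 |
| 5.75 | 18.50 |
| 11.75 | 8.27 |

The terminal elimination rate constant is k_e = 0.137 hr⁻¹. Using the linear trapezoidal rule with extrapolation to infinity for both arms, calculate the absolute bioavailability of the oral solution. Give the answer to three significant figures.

Trapezoidal AUC_0→5.75 (IV):
  [0→1.5]: (97.80+79.63)/2 × 1.5 = 133.0725
  [1.5→2.5]: (79.63+69.44)/2 × 1 = 74.535
  [2.5→2.75]: (69.44+67.10)/2 × 0.25 = 17.0675
  [2.75→5.75]: (67.10+44.49)/2 × 3 = 167.385
  Sum = 392.06 mg/L·hr
IV tail: 44.49/0.137 = 324.745; AUC_iv,0→∞ = 392.06 + 324.745 = 716.805 mg/L·hr
Trapezoidal AUC_0→11.75 (oral solution):
  [0→0.5]: (0.00+11.52)/2 × 0.5 = 2.88
  [0.5→1]: (11.52+18.30)/2 × 0.5 = 7.455
  [1→5]: (18.30+20.25)/2 × 4 = 77.1
  [5→5.25]: (20.25+19.66)/2 × 0.25 = 4.98875
  [5.25→5.75]: (19.66+18.50)/2 × 0.5 = 9.54
  [5.75→11.75]: (18.50+8.27)/2 × 6 = 80.31
  Sum = 182.27375 mg/L·hr
oral solution tail: 8.27/0.137 = 60.365; AUC_ev,0→∞ = 182.27375 + 60.365 = 242.63875 mg/L·hr
F = (AUC_ev/D_ev)/(AUC_iv/D_iv) = (242.63875/625)/(716.805/250) = 0.388222/2.86722 = 0.1354

F = 0.135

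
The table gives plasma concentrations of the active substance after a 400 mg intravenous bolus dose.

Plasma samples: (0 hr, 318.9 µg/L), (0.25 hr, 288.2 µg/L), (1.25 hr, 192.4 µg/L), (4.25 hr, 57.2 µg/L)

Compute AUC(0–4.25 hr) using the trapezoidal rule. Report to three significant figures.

AUC = 691 µg/L·hr

Trapezoidal AUC_0→4.25:
  [0→0.25]: (318.9+288.2)/2 × 0.25 = 75.8875
  [0.25→1.25]: (288.2+192.4)/2 × 1 = 240.3
  [1.25→4.25]: (192.4+57.2)/2 × 3 = 374.4
  Sum = 690.5875 µg/L·hr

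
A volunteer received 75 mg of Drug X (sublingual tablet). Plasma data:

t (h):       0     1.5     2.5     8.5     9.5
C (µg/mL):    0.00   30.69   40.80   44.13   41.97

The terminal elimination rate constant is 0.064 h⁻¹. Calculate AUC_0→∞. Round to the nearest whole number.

Trapezoidal AUC_0→9.5:
  [0→1.5]: (0.00+30.69)/2 × 1.5 = 23.0175
  [1.5→2.5]: (30.69+40.80)/2 × 1 = 35.745
  [2.5→8.5]: (40.80+44.13)/2 × 6 = 254.79
  [8.5→9.5]: (44.13+41.97)/2 × 1 = 43.05
  Sum = 356.6025 µg/mL·h
Extrapolated tail: C_last / k_e = 41.97 / 0.064 = 655.781
AUC_0→∞ = 356.6025 + 655.781 = 1012.3835 µg/mL·h

AUC = 1012 µg/mL·h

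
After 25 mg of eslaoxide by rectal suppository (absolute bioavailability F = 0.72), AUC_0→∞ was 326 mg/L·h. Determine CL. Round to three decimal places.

CL = 0.055 L/h

CL = F × Dose / AUC_0→∞
   = 0.72 × 25 / 326 = 0.0552147 L/h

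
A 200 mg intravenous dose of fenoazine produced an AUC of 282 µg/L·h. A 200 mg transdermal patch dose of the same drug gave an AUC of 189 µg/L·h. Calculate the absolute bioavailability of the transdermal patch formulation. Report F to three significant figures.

F = 0.670

F = (AUC_ev / D_ev) / (AUC_iv / D_iv)
  = (189/200) / (282/200)
  = 0.945 / 1.41 = 0.6702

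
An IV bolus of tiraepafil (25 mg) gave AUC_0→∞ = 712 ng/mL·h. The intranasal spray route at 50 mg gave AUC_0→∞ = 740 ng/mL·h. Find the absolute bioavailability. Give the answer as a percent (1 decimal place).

F = 52.0%

F = (AUC_ev / D_ev) / (AUC_iv / D_iv)
  = (740/50) / (712/25)
  = 14.8 / 28.48 = 0.5197
  = 51.97%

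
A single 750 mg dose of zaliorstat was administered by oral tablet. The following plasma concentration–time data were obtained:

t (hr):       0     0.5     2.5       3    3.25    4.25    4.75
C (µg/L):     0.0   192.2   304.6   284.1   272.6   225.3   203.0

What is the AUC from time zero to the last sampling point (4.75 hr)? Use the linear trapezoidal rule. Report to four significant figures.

AUC = 1118 µg/L·hr

Trapezoidal AUC_0→4.75:
  [0→0.5]: (0.0+192.2)/2 × 0.5 = 48.05
  [0.5→2.5]: (192.2+304.6)/2 × 2 = 496.8
  [2.5→3]: (304.6+284.1)/2 × 0.5 = 147.175
  [3→3.25]: (284.1+272.6)/2 × 0.25 = 69.5875
  [3.25→4.25]: (272.6+225.3)/2 × 1 = 248.95
  [4.25→4.75]: (225.3+203.0)/2 × 0.5 = 107.075
  Sum = 1117.6375 µg/L·hr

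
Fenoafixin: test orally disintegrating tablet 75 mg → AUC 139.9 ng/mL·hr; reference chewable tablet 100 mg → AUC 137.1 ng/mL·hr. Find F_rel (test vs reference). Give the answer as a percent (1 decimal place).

F_rel = (AUC_test/D_test) / (AUC_ref/D_ref)
      = (139.9/75) / (137.1/100)
      = 1.86533 / 1.371 = 1.3606 = 136.06%

F_rel = 136.1%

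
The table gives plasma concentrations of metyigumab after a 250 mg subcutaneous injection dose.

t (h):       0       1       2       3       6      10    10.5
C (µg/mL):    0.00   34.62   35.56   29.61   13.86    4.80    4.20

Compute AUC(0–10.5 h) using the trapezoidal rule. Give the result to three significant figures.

Trapezoidal AUC_0→10.5:
  [0→1]: (0.00+34.62)/2 × 1 = 17.31
  [1→2]: (34.62+35.56)/2 × 1 = 35.09
  [2→3]: (35.56+29.61)/2 × 1 = 32.585
  [3→6]: (29.61+13.86)/2 × 3 = 65.205
  [6→10]: (13.86+4.80)/2 × 4 = 37.32
  [10→10.5]: (4.80+4.20)/2 × 0.5 = 2.25
  Sum = 189.76 µg/mL·h

AUC = 190 µg/mL·h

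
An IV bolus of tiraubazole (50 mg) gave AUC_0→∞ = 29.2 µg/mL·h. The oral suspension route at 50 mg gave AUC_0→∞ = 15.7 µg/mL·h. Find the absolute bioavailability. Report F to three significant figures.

F = (AUC_ev / D_ev) / (AUC_iv / D_iv)
  = (15.7/50) / (29.2/50)
  = 0.314 / 0.584 = 0.5377

F = 0.538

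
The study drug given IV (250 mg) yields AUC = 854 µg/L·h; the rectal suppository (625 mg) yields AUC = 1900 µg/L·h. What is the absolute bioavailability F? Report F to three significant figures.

F = 0.890

F = (AUC_ev / D_ev) / (AUC_iv / D_iv)
  = (1900/625) / (854/250)
  = 3.04 / 3.416 = 0.8899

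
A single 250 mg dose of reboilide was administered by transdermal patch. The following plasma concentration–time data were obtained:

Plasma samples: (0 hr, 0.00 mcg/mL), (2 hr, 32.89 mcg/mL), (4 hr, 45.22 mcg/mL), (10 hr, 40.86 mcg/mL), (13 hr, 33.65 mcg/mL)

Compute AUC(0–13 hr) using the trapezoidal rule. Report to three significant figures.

AUC = 481 mcg/mL·hr

Trapezoidal AUC_0→13:
  [0→2]: (0.00+32.89)/2 × 2 = 32.89
  [2→4]: (32.89+45.22)/2 × 2 = 78.11
  [4→10]: (45.22+40.86)/2 × 6 = 258.24
  [10→13]: (40.86+33.65)/2 × 3 = 111.765
  Sum = 481.005 mcg/mL·hr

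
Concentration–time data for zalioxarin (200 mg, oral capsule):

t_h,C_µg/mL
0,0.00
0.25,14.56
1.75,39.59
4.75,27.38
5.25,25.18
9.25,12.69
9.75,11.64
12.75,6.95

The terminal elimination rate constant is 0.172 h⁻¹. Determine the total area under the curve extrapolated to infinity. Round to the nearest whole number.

AUC = 306 µg/mL·h

Trapezoidal AUC_0→12.75:
  [0→0.25]: (0.00+14.56)/2 × 0.25 = 1.82
  [0.25→1.75]: (14.56+39.59)/2 × 1.5 = 40.6125
  [1.75→4.75]: (39.59+27.38)/2 × 3 = 100.455
  [4.75→5.25]: (27.38+25.18)/2 × 0.5 = 13.14
  [5.25→9.25]: (25.18+12.69)/2 × 4 = 75.74
  [9.25→9.75]: (12.69+11.64)/2 × 0.5 = 6.0825
  [9.75→12.75]: (11.64+6.95)/2 × 3 = 27.885
  Sum = 265.735 µg/mL·h
Extrapolated tail: C_last / k_e = 6.95 / 0.172 = 40.407
AUC_0→∞ = 265.735 + 40.407 = 306.142 µg/mL·h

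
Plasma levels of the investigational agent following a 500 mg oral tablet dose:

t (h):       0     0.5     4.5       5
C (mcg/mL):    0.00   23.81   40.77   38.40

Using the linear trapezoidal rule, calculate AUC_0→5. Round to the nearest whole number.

AUC = 155 mcg/mL·h

Trapezoidal AUC_0→5:
  [0→0.5]: (0.00+23.81)/2 × 0.5 = 5.9525
  [0.5→4.5]: (23.81+40.77)/2 × 4 = 129.16
  [4.5→5]: (40.77+38.40)/2 × 0.5 = 19.7925
  Sum = 154.905 mcg/mL·h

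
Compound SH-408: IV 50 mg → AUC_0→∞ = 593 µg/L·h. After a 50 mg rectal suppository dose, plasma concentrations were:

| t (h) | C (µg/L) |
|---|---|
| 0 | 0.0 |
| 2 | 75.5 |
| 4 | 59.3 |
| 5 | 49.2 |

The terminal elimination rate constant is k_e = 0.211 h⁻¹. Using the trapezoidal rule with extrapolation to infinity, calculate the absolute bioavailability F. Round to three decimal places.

Trapezoidal AUC_0→5 (rectal suppository):
  [0→2]: (0.0+75.5)/2 × 2 = 75.5
  [2→4]: (75.5+59.3)/2 × 2 = 134.8
  [4→5]: (59.3+49.2)/2 × 1 = 54.25
  Sum = 264.55 µg/L·h
Tail: C_last/k_e = 49.2/0.211 = 233.175
AUC_0→∞ (rectal suppository) = 264.55 + 233.175 = 497.725 µg/L·h
F = (AUC_ev/D_ev)/(AUC_iv/D_iv) = (497.725/50)/(593/50) = 9.9545/11.86 = 0.8393

F = 0.839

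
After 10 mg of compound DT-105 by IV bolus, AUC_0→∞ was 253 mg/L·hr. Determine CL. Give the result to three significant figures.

CL = Dose_iv / AUC_0→∞
   = 10 / 253 = 0.0395257 L/hr

CL = 0.0395 L/hr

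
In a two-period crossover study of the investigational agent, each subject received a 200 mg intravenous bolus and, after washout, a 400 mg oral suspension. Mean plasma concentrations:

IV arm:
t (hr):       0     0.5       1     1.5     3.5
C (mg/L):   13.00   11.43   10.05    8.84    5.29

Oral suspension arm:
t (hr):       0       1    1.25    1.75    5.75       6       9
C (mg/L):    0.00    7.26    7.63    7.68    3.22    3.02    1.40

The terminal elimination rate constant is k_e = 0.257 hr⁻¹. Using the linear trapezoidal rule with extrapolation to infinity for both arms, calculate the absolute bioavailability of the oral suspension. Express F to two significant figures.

F = 0.43

Trapezoidal AUC_0→3.5 (IV):
  [0→0.5]: (13.00+11.43)/2 × 0.5 = 6.1075
  [0.5→1]: (11.43+10.05)/2 × 0.5 = 5.37
  [1→1.5]: (10.05+8.84)/2 × 0.5 = 4.7225
  [1.5→3.5]: (8.84+5.29)/2 × 2 = 14.13
  Sum = 30.33 mg/L·hr
IV tail: 5.29/0.257 = 20.584; AUC_iv,0→∞ = 30.33 + 20.584 = 50.914 mg/L·hr
Trapezoidal AUC_0→9 (oral suspension):
  [0→1]: (0.00+7.26)/2 × 1 = 3.63
  [1→1.25]: (7.26+7.63)/2 × 0.25 = 1.86125
  [1.25→1.75]: (7.63+7.68)/2 × 0.5 = 3.8275
  [1.75→5.75]: (7.68+3.22)/2 × 4 = 21.8
  [5.75→6]: (3.22+3.02)/2 × 0.25 = 0.78
  [6→9]: (3.02+1.40)/2 × 3 = 6.63
  Sum = 38.52875 mg/L·hr
oral suspension tail: 1.40/0.257 = 5.447; AUC_ev,0→∞ = 38.52875 + 5.447 = 43.97575 mg/L·hr
F = (AUC_ev/D_ev)/(AUC_iv/D_iv) = (43.97575/400)/(50.914/200) = 0.109939/0.25457 = 0.4319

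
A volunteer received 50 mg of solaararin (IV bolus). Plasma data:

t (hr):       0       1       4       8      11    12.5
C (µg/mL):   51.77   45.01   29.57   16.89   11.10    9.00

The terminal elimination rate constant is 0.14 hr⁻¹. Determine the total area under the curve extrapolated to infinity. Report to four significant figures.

AUC = 374.5 µg/mL·hr

Trapezoidal AUC_0→12.5:
  [0→1]: (51.77+45.01)/2 × 1 = 48.39
  [1→4]: (45.01+29.57)/2 × 3 = 111.87
  [4→8]: (29.57+16.89)/2 × 4 = 92.92
  [8→11]: (16.89+11.10)/2 × 3 = 41.985
  [11→12.5]: (11.10+9.00)/2 × 1.5 = 15.075
  Sum = 310.24 µg/mL·hr
Extrapolated tail: C_last / k_e = 9.00 / 0.14 = 64.286
AUC_0→∞ = 310.24 + 64.286 = 374.526 µg/mL·hr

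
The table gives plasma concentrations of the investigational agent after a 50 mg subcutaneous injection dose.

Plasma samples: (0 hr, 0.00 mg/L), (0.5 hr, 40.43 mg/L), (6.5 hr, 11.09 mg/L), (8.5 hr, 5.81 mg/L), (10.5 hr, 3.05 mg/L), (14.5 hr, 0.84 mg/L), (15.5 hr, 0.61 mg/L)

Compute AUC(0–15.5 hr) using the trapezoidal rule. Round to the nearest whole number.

Trapezoidal AUC_0→15.5:
  [0→0.5]: (0.00+40.43)/2 × 0.5 = 10.1075
  [0.5→6.5]: (40.43+11.09)/2 × 6 = 154.56
  [6.5→8.5]: (11.09+5.81)/2 × 2 = 16.9
  [8.5→10.5]: (5.81+3.05)/2 × 2 = 8.86
  [10.5→14.5]: (3.05+0.84)/2 × 4 = 7.78
  [14.5→15.5]: (0.84+0.61)/2 × 1 = 0.725
  Sum = 198.9325 mg/L·hr

AUC = 199 mg/L·hr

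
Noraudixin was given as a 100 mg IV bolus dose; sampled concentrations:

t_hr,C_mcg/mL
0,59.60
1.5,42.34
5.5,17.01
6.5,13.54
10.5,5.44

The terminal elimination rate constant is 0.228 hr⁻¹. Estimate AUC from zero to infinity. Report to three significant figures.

AUC = 272 mcg/mL·hr

Trapezoidal AUC_0→10.5:
  [0→1.5]: (59.60+42.34)/2 × 1.5 = 76.455
  [1.5→5.5]: (42.34+17.01)/2 × 4 = 118.7
  [5.5→6.5]: (17.01+13.54)/2 × 1 = 15.275
  [6.5→10.5]: (13.54+5.44)/2 × 4 = 37.96
  Sum = 248.39 mcg/mL·hr
Extrapolated tail: C_last / k_e = 5.44 / 0.228 = 23.860
AUC_0→∞ = 248.39 + 23.860 = 272.25 mcg/mL·hr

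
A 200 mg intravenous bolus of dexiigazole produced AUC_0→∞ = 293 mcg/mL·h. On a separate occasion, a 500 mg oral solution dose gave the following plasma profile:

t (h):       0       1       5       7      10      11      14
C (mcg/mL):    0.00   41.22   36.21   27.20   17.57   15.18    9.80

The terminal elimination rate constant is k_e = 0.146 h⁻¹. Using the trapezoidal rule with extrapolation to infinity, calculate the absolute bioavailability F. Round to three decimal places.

Trapezoidal AUC_0→14 (oral solution):
  [0→1]: (0.00+41.22)/2 × 1 = 20.61
  [1→5]: (41.22+36.21)/2 × 4 = 154.86
  [5→7]: (36.21+27.20)/2 × 2 = 63.41
  [7→10]: (27.20+17.57)/2 × 3 = 67.155
  [10→11]: (17.57+15.18)/2 × 1 = 16.375
  [11→14]: (15.18+9.80)/2 × 3 = 37.47
  Sum = 359.88 mcg/mL·h
Tail: C_last/k_e = 9.80/0.146 = 67.123
AUC_0→∞ (oral solution) = 359.88 + 67.123 = 427.003 mcg/mL·h
F = (AUC_ev/D_ev)/(AUC_iv/D_iv) = (427.003/500)/(293/200) = 0.854006/1.465 = 0.5829

F = 0.583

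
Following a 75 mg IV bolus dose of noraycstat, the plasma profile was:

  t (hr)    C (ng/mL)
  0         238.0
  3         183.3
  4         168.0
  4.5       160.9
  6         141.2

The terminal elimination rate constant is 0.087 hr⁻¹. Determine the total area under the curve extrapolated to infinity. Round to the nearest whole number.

Trapezoidal AUC_0→6:
  [0→3]: (238.0+183.3)/2 × 3 = 631.95
  [3→4]: (183.3+168.0)/2 × 1 = 175.65
  [4→4.5]: (168.0+160.9)/2 × 0.5 = 82.225
  [4.5→6]: (160.9+141.2)/2 × 1.5 = 226.575
  Sum = 1116.4 ng/mL·hr
Extrapolated tail: C_last / k_e = 141.2 / 0.087 = 1622.989
AUC_0→∞ = 1116.4 + 1622.989 = 2739.389 ng/mL·hr

AUC = 2739 ng/mL·hr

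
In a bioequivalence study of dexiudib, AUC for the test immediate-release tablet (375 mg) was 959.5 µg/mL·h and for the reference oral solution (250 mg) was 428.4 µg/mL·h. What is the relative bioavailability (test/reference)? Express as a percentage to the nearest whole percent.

F_rel = 149%

F_rel = (AUC_test/D_test) / (AUC_ref/D_ref)
      = (959.5/375) / (428.4/250)
      = 2.55867 / 1.7136 = 1.4932 = 149.32%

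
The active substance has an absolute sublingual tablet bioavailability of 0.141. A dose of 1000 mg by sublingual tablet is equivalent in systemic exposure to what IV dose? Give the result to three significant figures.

Systemic exposure from an extravascular dose = F × D_ev, so the equivalent IV dose is F × D_ev.
D_iv = F × D_ev = 0.141 × 1000 = 141 mg

D_iv = 141 mg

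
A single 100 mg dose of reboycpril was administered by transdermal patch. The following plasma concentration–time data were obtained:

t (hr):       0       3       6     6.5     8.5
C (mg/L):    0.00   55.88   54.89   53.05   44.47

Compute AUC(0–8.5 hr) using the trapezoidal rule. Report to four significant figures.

Trapezoidal AUC_0→8.5:
  [0→3]: (0.00+55.88)/2 × 3 = 83.82
  [3→6]: (55.88+54.89)/2 × 3 = 166.155
  [6→6.5]: (54.89+53.05)/2 × 0.5 = 26.985
  [6.5→8.5]: (53.05+44.47)/2 × 2 = 97.52
  Sum = 374.48 mg/L·hr

AUC = 374.5 mg/L·hr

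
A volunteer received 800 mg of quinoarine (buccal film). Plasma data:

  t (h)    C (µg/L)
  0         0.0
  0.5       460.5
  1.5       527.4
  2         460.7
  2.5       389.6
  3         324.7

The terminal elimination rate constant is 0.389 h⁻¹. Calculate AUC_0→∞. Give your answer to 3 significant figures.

AUC = 2080 µg/L·h

Trapezoidal AUC_0→3:
  [0→0.5]: (0.0+460.5)/2 × 0.5 = 115.125
  [0.5→1.5]: (460.5+527.4)/2 × 1 = 493.95
  [1.5→2]: (527.4+460.7)/2 × 0.5 = 247.025
  [2→2.5]: (460.7+389.6)/2 × 0.5 = 212.575
  [2.5→3]: (389.6+324.7)/2 × 0.5 = 178.575
  Sum = 1247.25 µg/L·h
Extrapolated tail: C_last / k_e = 324.7 / 0.389 = 834.704
AUC_0→∞ = 1247.25 + 834.704 = 2081.954 µg/L·h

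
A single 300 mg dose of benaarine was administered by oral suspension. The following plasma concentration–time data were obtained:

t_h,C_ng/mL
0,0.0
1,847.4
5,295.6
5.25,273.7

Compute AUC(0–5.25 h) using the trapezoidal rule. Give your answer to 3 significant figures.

AUC = 2780 ng/mL·h

Trapezoidal AUC_0→5.25:
  [0→1]: (0.0+847.4)/2 × 1 = 423.7
  [1→5]: (847.4+295.6)/2 × 4 = 2286.0
  [5→5.25]: (295.6+273.7)/2 × 0.25 = 71.1625
  Sum = 2780.8625 ng/mL·h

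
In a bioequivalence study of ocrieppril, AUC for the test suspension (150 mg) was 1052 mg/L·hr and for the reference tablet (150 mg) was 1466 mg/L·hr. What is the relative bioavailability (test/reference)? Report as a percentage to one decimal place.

F_rel = 71.8%

F_rel = (AUC_test/D_test) / (AUC_ref/D_ref)
      = (1052/150) / (1466/150)
      = 7.01333 / 9.77333 = 0.7176 = 71.76%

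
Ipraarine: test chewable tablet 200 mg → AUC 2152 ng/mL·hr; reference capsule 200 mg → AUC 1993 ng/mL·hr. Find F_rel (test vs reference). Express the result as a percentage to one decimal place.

F_rel = 108.0%

F_rel = (AUC_test/D_test) / (AUC_ref/D_ref)
      = (2152/200) / (1993/200)
      = 10.76 / 9.965 = 1.0798 = 107.98%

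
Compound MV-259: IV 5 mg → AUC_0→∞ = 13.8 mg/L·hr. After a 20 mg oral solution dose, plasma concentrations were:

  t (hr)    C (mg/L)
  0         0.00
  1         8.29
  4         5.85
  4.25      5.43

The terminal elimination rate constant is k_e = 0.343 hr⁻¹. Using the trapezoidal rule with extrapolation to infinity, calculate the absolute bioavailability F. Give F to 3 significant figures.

Trapezoidal AUC_0→4.25 (oral solution):
  [0→1]: (0.00+8.29)/2 × 1 = 4.145
  [1→4]: (8.29+5.85)/2 × 3 = 21.21
  [4→4.25]: (5.85+5.43)/2 × 0.25 = 1.41
  Sum = 26.765 mg/L·hr
Tail: C_last/k_e = 5.43/0.343 = 15.831
AUC_0→∞ (oral solution) = 26.765 + 15.831 = 42.596 mg/L·hr
F = (AUC_ev/D_ev)/(AUC_iv/D_iv) = (42.596/20)/(13.8/5) = 2.1298/2.76 = 0.7717

F = 0.772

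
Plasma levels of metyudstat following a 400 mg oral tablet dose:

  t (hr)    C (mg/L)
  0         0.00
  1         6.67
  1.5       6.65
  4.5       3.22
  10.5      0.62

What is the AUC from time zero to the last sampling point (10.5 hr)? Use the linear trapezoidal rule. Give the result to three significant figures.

Trapezoidal AUC_0→10.5:
  [0→1]: (0.00+6.67)/2 × 1 = 3.335
  [1→1.5]: (6.67+6.65)/2 × 0.5 = 3.33
  [1.5→4.5]: (6.65+3.22)/2 × 3 = 14.805
  [4.5→10.5]: (3.22+0.62)/2 × 6 = 11.52
  Sum = 32.99 mg/L·hr

AUC = 33.0 mg/L·hr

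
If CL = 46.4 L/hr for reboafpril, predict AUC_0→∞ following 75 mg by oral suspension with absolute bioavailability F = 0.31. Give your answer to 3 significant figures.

AUC_0→∞ = F × Dose / CL
        = 0.31 × 75 / 46.4 = 0.501078 mg/L·hr

AUC = 0.501 mg/L·hr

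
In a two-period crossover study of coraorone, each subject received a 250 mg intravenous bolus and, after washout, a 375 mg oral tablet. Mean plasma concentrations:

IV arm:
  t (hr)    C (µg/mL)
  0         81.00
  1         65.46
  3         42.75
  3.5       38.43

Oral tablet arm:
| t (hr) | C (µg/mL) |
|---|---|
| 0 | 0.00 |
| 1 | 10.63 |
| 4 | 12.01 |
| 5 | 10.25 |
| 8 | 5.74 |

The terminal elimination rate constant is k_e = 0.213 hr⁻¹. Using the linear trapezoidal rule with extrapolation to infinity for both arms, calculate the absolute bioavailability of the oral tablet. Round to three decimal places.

F = 0.177

Trapezoidal AUC_0→3.5 (IV):
  [0→1]: (81.00+65.46)/2 × 1 = 73.23
  [1→3]: (65.46+42.75)/2 × 2 = 108.21
  [3→3.5]: (42.75+38.43)/2 × 0.5 = 20.295
  Sum = 201.735 µg/mL·hr
IV tail: 38.43/0.213 = 180.423; AUC_iv,0→∞ = 201.735 + 180.423 = 382.158 µg/mL·hr
Trapezoidal AUC_0→8 (oral tablet):
  [0→1]: (0.00+10.63)/2 × 1 = 5.315
  [1→4]: (10.63+12.01)/2 × 3 = 33.96
  [4→5]: (12.01+10.25)/2 × 1 = 11.13
  [5→8]: (10.25+5.74)/2 × 3 = 23.985
  Sum = 74.39 µg/mL·hr
oral tablet tail: 5.74/0.213 = 26.948; AUC_ev,0→∞ = 74.39 + 26.948 = 101.338 µg/mL·hr
F = (AUC_ev/D_ev)/(AUC_iv/D_iv) = (101.338/375)/(382.158/250) = 0.270235/1.528632 = 0.1768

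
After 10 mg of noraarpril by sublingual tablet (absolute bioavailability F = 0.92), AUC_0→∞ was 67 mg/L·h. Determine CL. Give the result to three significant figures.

CL = F × Dose / AUC_0→∞
   = 0.92 × 10 / 67 = 0.137313 L/h

CL = 0.137 L/h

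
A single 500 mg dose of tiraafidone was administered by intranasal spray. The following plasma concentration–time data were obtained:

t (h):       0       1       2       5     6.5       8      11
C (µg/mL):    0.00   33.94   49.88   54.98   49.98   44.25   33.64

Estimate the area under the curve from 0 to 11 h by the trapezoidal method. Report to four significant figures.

Trapezoidal AUC_0→11:
  [0→1]: (0.00+33.94)/2 × 1 = 16.97
  [1→2]: (33.94+49.88)/2 × 1 = 41.91
  [2→5]: (49.88+54.98)/2 × 3 = 157.29
  [5→6.5]: (54.98+49.98)/2 × 1.5 = 78.72
  [6.5→8]: (49.98+44.25)/2 × 1.5 = 70.6725
  [8→11]: (44.25+33.64)/2 × 3 = 116.835
  Sum = 482.3975 µg/mL·h

AUC = 482.4 µg/mL·h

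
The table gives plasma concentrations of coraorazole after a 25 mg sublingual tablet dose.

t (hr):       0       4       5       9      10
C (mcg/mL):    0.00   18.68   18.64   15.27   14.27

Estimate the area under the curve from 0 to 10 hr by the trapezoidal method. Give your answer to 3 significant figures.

Trapezoidal AUC_0→10:
  [0→4]: (0.00+18.68)/2 × 4 = 37.36
  [4→5]: (18.68+18.64)/2 × 1 = 18.66
  [5→9]: (18.64+15.27)/2 × 4 = 67.82
  [9→10]: (15.27+14.27)/2 × 1 = 14.77
  Sum = 138.61 mcg/mL·hr

AUC = 139 mcg/mL·hr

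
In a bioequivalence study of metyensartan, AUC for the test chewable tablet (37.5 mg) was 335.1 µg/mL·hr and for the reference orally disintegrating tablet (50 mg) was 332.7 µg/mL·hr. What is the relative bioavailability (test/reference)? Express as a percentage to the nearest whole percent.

F_rel = 134%

F_rel = (AUC_test/D_test) / (AUC_ref/D_ref)
      = (335.1/37.5) / (332.7/50)
      = 8.936 / 6.654 = 1.3430 = 134.30%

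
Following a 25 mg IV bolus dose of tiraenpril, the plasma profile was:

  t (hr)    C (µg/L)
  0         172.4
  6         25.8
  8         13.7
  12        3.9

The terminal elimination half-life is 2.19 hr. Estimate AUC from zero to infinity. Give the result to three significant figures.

Trapezoidal AUC_0→12:
  [0→6]: (172.4+25.8)/2 × 6 = 594.6
  [6→8]: (25.8+13.7)/2 × 2 = 39.5
  [8→12]: (13.7+3.9)/2 × 4 = 35.2
  Sum = 669.3 µg/L·hr
k_e = ln2 / t½ = 0.693147 / 2.19 = 0.3165 hr^-1
Extrapolated tail: C_last / k_e = 3.9 / 0.3165 = 12.322
AUC_0→∞ = 669.3 + 12.322 = 681.622 µg/L·hr

AUC = 682 µg/L·hr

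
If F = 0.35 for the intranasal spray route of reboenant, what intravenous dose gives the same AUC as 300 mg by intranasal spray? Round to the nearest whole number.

Systemic exposure from an extravascular dose = F × D_ev, so the equivalent IV dose is F × D_ev.
D_iv = F × D_ev = 0.35 × 300 = 105 mg

D_iv = 105 mg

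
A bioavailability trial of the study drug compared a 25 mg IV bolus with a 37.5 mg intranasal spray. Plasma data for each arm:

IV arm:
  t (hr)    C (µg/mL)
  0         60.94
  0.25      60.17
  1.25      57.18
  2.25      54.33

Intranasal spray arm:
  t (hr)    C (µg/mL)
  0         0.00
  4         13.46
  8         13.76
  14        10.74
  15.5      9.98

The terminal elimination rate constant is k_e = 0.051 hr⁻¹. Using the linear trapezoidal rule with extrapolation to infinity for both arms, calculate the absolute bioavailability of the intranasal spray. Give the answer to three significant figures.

Trapezoidal AUC_0→2.25 (IV):
  [0→0.25]: (60.94+60.17)/2 × 0.25 = 15.13875
  [0.25→1.25]: (60.17+57.18)/2 × 1 = 58.675
  [1.25→2.25]: (57.18+54.33)/2 × 1 = 55.755
  Sum = 129.56875 µg/mL·hr
IV tail: 54.33/0.051 = 1065.294; AUC_iv,0→∞ = 129.56875 + 1065.294 = 1194.86275 µg/mL·hr
Trapezoidal AUC_0→15.5 (intranasal spray):
  [0→4]: (0.00+13.46)/2 × 4 = 26.92
  [4→8]: (13.46+13.76)/2 × 4 = 54.44
  [8→14]: (13.76+10.74)/2 × 6 = 73.5
  [14→15.5]: (10.74+9.98)/2 × 1.5 = 15.54
  Sum = 170.4 µg/mL·hr
intranasal spray tail: 9.98/0.051 = 195.686; AUC_ev,0→∞ = 170.4 + 195.686 = 366.086 µg/mL·hr
F = (AUC_ev/D_ev)/(AUC_iv/D_iv) = (366.086/37.5)/(1194.86275/25) = 9.76229/47.79451 = 0.2043

F = 0.204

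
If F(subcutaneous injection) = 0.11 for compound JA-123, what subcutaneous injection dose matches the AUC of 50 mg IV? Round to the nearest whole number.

D_subcutaneous = 455 mg

For equal systemic exposure: F × D_ev = D_iv
D_ev = D_iv / F = 50 / 0.11 = 454.545 mg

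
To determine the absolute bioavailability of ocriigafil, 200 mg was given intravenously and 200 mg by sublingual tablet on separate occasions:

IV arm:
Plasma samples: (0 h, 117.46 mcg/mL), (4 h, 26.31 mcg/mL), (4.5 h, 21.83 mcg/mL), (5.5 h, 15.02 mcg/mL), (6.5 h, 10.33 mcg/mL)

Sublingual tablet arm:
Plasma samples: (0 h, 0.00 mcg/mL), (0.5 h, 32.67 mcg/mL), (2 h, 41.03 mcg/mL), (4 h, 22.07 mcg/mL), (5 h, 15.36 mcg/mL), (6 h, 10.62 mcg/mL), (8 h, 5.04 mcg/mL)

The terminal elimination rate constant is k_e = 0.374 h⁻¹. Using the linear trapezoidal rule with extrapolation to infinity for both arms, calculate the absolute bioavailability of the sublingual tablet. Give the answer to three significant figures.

Trapezoidal AUC_0→6.5 (IV):
  [0→4]: (117.46+26.31)/2 × 4 = 287.54
  [4→4.5]: (26.31+21.83)/2 × 0.5 = 12.035
  [4.5→5.5]: (21.83+15.02)/2 × 1 = 18.425
  [5.5→6.5]: (15.02+10.33)/2 × 1 = 12.675
  Sum = 330.675 mcg/mL·h
IV tail: 10.33/0.374 = 27.620; AUC_iv,0→∞ = 330.675 + 27.620 = 358.295 mcg/mL·h
Trapezoidal AUC_0→8 (sublingual tablet):
  [0→0.5]: (0.00+32.67)/2 × 0.5 = 8.1675
  [0.5→2]: (32.67+41.03)/2 × 1.5 = 55.275
  [2→4]: (41.03+22.07)/2 × 2 = 63.1
  [4→5]: (22.07+15.36)/2 × 1 = 18.715
  [5→6]: (15.36+10.62)/2 × 1 = 12.99
  [6→8]: (10.62+5.04)/2 × 2 = 15.66
  Sum = 173.9075 mcg/mL·h
sublingual tablet tail: 5.04/0.374 = 13.476; AUC_ev,0→∞ = 173.9075 + 13.476 = 187.3835 mcg/mL·h
F = (AUC_ev/D_ev)/(AUC_iv/D_iv) = (187.3835/200)/(358.295/200) = 0.9369175/1.791475 = 0.5230

F = 0.523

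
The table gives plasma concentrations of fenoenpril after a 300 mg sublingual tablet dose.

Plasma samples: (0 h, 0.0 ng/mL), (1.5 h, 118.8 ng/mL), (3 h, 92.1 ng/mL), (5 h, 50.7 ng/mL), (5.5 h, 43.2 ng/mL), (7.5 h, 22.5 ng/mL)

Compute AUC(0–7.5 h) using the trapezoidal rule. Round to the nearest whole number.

AUC = 479 ng/mL·h

Trapezoidal AUC_0→7.5:
  [0→1.5]: (0.0+118.8)/2 × 1.5 = 89.1
  [1.5→3]: (118.8+92.1)/2 × 1.5 = 158.175
  [3→5]: (92.1+50.7)/2 × 2 = 142.8
  [5→5.5]: (50.7+43.2)/2 × 0.5 = 23.475
  [5.5→7.5]: (43.2+22.5)/2 × 2 = 65.7
  Sum = 479.25 ng/mL·h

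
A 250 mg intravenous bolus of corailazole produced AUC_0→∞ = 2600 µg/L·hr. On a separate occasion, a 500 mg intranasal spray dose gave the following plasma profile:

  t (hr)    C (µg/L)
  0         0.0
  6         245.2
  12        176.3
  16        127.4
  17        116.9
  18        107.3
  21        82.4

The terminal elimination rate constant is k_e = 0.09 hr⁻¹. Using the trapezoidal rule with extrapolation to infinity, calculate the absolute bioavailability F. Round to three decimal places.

F = 0.777

Trapezoidal AUC_0→21 (intranasal spray):
  [0→6]: (0.0+245.2)/2 × 6 = 735.6
  [6→12]: (245.2+176.3)/2 × 6 = 1264.5
  [12→16]: (176.3+127.4)/2 × 4 = 607.4
  [16→17]: (127.4+116.9)/2 × 1 = 122.15
  [17→18]: (116.9+107.3)/2 × 1 = 112.1
  [18→21]: (107.3+82.4)/2 × 3 = 284.55
  Sum = 3126.3 µg/L·hr
Tail: C_last/k_e = 82.4/0.09 = 915.556
AUC_0→∞ (intranasal spray) = 3126.3 + 915.556 = 4041.856 µg/L·hr
F = (AUC_ev/D_ev)/(AUC_iv/D_iv) = (4041.856/500)/(2600/250) = 8.083712/10.4 = 0.7773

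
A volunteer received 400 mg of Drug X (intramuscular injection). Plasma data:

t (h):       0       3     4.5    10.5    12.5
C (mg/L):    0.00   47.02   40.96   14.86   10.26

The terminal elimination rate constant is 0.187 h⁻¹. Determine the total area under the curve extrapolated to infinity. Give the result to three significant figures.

Trapezoidal AUC_0→12.5:
  [0→3]: (0.00+47.02)/2 × 3 = 70.53
  [3→4.5]: (47.02+40.96)/2 × 1.5 = 65.985
  [4.5→10.5]: (40.96+14.86)/2 × 6 = 167.46
  [10.5→12.5]: (14.86+10.26)/2 × 2 = 25.12
  Sum = 329.095 mg/L·h
Extrapolated tail: C_last / k_e = 10.26 / 0.187 = 54.866
AUC_0→∞ = 329.095 + 54.866 = 383.961 mg/L·h

AUC = 384 mg/L·h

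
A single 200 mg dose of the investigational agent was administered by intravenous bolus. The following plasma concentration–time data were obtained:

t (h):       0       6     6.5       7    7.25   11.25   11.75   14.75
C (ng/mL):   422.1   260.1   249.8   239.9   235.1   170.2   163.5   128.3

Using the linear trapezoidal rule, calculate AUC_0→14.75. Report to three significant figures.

Trapezoidal AUC_0→14.75:
  [0→6]: (422.1+260.1)/2 × 6 = 2046.6
  [6→6.5]: (260.1+249.8)/2 × 0.5 = 127.475
  [6.5→7]: (249.8+239.9)/2 × 0.5 = 122.425
  [7→7.25]: (239.9+235.1)/2 × 0.25 = 59.375
  [7.25→11.25]: (235.1+170.2)/2 × 4 = 810.6
  [11.25→11.75]: (170.2+163.5)/2 × 0.5 = 83.425
  [11.75→14.75]: (163.5+128.3)/2 × 3 = 437.7
  Sum = 3687.6 ng/mL·h

AUC = 3690 ng/mL·h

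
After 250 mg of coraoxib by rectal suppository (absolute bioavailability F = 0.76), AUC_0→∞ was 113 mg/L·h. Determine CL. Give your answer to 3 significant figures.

CL = F × Dose / AUC_0→∞
   = 0.76 × 250 / 113 = 1.68142 L/h

CL = 1.68 L/h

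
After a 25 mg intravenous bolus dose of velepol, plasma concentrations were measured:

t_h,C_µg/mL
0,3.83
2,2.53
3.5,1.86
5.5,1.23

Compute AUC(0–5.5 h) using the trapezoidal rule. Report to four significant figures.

AUC = 12.74 µg/mL·h

Trapezoidal AUC_0→5.5:
  [0→2]: (3.83+2.53)/2 × 2 = 6.36
  [2→3.5]: (2.53+1.86)/2 × 1.5 = 3.2925
  [3.5→5.5]: (1.86+1.23)/2 × 2 = 3.09
  Sum = 12.7425 µg/mL·h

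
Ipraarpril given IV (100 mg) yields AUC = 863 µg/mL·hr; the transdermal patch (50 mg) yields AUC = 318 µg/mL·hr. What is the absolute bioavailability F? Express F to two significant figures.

F = (AUC_ev / D_ev) / (AUC_iv / D_iv)
  = (318/50) / (863/100)
  = 6.36 / 8.63 = 0.7370

F = 0.74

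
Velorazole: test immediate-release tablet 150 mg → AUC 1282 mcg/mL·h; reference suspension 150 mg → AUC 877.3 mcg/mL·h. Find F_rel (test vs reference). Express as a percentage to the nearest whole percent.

F_rel = (AUC_test/D_test) / (AUC_ref/D_ref)
      = (1282/150) / (877.3/150)
      = 8.54667 / 5.84867 = 1.4613 = 146.13%

F_rel = 146%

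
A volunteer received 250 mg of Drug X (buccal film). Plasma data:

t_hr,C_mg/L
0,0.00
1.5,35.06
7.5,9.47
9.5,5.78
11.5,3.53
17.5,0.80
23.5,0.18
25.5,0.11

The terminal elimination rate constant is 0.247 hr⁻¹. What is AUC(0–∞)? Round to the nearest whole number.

Trapezoidal AUC_0→25.5:
  [0→1.5]: (0.00+35.06)/2 × 1.5 = 26.295
  [1.5→7.5]: (35.06+9.47)/2 × 6 = 133.59
  [7.5→9.5]: (9.47+5.78)/2 × 2 = 15.25
  [9.5→11.5]: (5.78+3.53)/2 × 2 = 9.31
  [11.5→17.5]: (3.53+0.80)/2 × 6 = 12.99
  [17.5→23.5]: (0.80+0.18)/2 × 6 = 2.94
  [23.5→25.5]: (0.18+0.11)/2 × 2 = 0.29
  Sum = 200.665 mg/L·hr
Extrapolated tail: C_last / k_e = 0.11 / 0.247 = 0.445
AUC_0→∞ = 200.665 + 0.445 = 201.11 mg/L·hr

AUC = 201 mg/L·hr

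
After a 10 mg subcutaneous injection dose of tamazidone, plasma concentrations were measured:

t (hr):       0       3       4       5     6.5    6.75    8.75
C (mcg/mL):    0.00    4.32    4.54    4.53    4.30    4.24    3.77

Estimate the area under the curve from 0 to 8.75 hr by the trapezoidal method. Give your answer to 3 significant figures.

AUC = 31.1 mcg/mL·hr

Trapezoidal AUC_0→8.75:
  [0→3]: (0.00+4.32)/2 × 3 = 6.48
  [3→4]: (4.32+4.54)/2 × 1 = 4.43
  [4→5]: (4.54+4.53)/2 × 1 = 4.535
  [5→6.5]: (4.53+4.30)/2 × 1.5 = 6.6225
  [6.5→6.75]: (4.30+4.24)/2 × 0.25 = 1.0675
  [6.75→8.75]: (4.24+3.77)/2 × 2 = 8.01
  Sum = 31.145 mcg/mL·hr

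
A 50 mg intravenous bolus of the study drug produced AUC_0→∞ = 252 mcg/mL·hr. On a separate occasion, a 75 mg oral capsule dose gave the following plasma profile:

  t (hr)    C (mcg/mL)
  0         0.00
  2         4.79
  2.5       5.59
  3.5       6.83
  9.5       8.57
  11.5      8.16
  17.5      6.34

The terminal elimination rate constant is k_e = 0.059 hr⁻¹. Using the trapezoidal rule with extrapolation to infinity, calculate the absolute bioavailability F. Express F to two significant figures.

F = 0.60

Trapezoidal AUC_0→17.5 (oral capsule):
  [0→2]: (0.00+4.79)/2 × 2 = 4.79
  [2→2.5]: (4.79+5.59)/2 × 0.5 = 2.595
  [2.5→3.5]: (5.59+6.83)/2 × 1 = 6.21
  [3.5→9.5]: (6.83+8.57)/2 × 6 = 46.2
  [9.5→11.5]: (8.57+8.16)/2 × 2 = 16.73
  [11.5→17.5]: (8.16+6.34)/2 × 6 = 43.5
  Sum = 120.025 mcg/mL·hr
Tail: C_last/k_e = 6.34/0.059 = 107.458
AUC_0→∞ (oral capsule) = 120.025 + 107.458 = 227.483 mcg/mL·hr
F = (AUC_ev/D_ev)/(AUC_iv/D_iv) = (227.483/75)/(252/50) = 3.03311/5.04 = 0.6018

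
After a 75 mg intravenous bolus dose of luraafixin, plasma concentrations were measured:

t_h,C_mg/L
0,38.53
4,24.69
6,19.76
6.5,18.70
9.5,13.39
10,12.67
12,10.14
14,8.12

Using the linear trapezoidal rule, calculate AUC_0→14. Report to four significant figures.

Trapezoidal AUC_0→14:
  [0→4]: (38.53+24.69)/2 × 4 = 126.44
  [4→6]: (24.69+19.76)/2 × 2 = 44.45
  [6→6.5]: (19.76+18.70)/2 × 0.5 = 9.615
  [6.5→9.5]: (18.70+13.39)/2 × 3 = 48.135
  [9.5→10]: (13.39+12.67)/2 × 0.5 = 6.515
  [10→12]: (12.67+10.14)/2 × 2 = 22.81
  [12→14]: (10.14+8.12)/2 × 2 = 18.26
  Sum = 276.225 mg/L·h

AUC = 276.2 mg/L·h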